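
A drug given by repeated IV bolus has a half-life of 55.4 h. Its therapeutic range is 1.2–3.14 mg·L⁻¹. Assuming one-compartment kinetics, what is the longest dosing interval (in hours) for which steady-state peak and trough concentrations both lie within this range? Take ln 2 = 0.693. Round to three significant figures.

k = 0.693 / t½ = 0.693 / 55.4 = 0.01251 h⁻¹
Between IV bolus doses, concentration decays as C = C₀·e^(−kτ), so C_peak/C_trough = e^(kτ).
τ_max = ln(C_peak/C_trough) / k = ln(3.14/1.2) / 0.01251 = 0.9619 / 0.01251 = 76.89 h

76.9 h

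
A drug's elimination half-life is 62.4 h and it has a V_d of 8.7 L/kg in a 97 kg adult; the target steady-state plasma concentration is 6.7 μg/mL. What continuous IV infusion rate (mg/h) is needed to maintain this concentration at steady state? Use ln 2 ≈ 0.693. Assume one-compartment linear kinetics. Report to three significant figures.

62.8 mg/h

Total Vd = 8.7 × 97 = 843.9 L
CL = ln 2 · Vd / t½ = 0.693 × 843.9 / 62.4 = 9.372 L/h
Infusion rate = CL × Css = 9.372 × 6.7 = 62.79 mg/h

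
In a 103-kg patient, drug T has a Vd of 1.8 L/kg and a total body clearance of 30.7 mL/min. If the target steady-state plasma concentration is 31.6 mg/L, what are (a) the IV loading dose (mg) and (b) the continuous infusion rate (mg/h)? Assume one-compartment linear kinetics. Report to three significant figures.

Total Vd = 1.8 × 103 = 185.4 L
Loading dose = Vd × C = 185.4 × 31.6 = 5859 mg
Convert clearance: 30.7 mL/min × 60 min/h ÷ 1000 mL/L = 1.842 L/h
Maintenance infusion rate = CL × Css = 1.842 × 31.6 = 58.21 mg/h

(a) 5860 mg; (b) 58.2 mg/h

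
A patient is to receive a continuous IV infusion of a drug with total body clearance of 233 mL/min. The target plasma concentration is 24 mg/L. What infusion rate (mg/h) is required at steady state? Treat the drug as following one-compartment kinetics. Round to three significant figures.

336 mg/h

CL = 233 mL/min = 233 × 0.06 = 13.98 L/h
R₀ = 13.98 × 24 = 335.5 mg/h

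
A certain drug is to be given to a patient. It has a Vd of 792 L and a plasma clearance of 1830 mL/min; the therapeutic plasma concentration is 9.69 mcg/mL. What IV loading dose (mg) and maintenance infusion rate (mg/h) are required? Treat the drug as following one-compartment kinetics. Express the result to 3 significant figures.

(a) 7670 mg; (b) 1060 mg/h

Loading: fill Vd to C_target → 792.0 L × 9.69 mg/L = 7674 mg
CL = 1830 mL/min = 1830 × 0.06 = 109.8 L/h
Maintenance: replace elimination → rate = CL × Css = 109.8 × 9.69 = 1064 mg/h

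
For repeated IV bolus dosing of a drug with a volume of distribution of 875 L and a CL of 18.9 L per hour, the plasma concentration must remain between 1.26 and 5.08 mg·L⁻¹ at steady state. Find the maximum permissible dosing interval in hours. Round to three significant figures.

64.5 h

k = CL / Vd = 18.90 / 875.0 = 0.02160 h⁻¹
Between IV bolus doses, concentration decays as C = C₀·e^(−kτ), so C_peak/C_trough = e^(kτ).
τ_max = ln(C_peak/C_trough) / k = ln(5.08/1.26) / 0.02160 = 1.394 / 0.02160 = 64.54 h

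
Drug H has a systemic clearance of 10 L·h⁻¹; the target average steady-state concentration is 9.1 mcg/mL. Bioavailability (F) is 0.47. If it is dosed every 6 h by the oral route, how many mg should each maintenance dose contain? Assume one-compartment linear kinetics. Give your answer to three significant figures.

1160 mg

At steady state, dose per interval replaces the amount cleared in that interval: F·D/τ = CL·Css.
D = CL × Css × τ / F = 10.00 × 9.1 × 6 / 0.47 = 1162 mg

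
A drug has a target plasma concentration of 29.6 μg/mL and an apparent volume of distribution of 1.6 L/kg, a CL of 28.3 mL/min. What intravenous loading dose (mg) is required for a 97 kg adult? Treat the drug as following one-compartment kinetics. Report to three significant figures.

4590 mg

Vd = 1.6 L/kg × 97 kg = 155.2 L
Loading dose depends on Vd (not clearance): it fills the distribution volume.
LD = Vd × C = 155.2 × 29.60 = 4594 mg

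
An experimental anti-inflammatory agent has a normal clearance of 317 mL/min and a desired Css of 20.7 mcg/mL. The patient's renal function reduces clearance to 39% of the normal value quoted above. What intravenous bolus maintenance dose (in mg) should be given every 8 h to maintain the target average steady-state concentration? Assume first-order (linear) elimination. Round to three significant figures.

1230 mg

CL = 317 mL/min × 60/1000 = 19.02 L/h
Patient clearance = 0.39 × 19.02 = 7.418 L/h
D = CL × Css × τ = 7.418 × 20.7 × 8 = 1228 mg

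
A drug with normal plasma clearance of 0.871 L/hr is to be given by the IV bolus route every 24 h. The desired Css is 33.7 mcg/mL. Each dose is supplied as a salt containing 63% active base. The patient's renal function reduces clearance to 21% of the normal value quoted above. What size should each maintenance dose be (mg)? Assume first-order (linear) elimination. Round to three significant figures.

Patient clearance = 0.21 × 0.8710 = 0.1829 L/h
D = CL × Css × τ / S = 0.1829 × 33.7 × 24 / 0.63 = 234.8 mg

235 mg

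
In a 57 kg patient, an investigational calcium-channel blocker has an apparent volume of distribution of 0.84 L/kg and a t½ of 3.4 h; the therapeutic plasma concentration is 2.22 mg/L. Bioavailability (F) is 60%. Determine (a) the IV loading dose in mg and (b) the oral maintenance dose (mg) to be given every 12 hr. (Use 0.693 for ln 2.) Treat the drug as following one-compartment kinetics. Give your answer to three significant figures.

(a) 106 mg; (b) 433 mg

Vd(total) = 57 kg × 0.84 L/kg = 47.88 L
LD = Vd × C = 47.88 × 2.22 = 106.3 mg
CL = 0.693 × Vd / t½ = 0.693 × 47.88 / 3.4 = 9.759 L/h
D = CL × Css × τ / F = 9.759 × 2.22 × 12 / 0.6 = 433.3 mg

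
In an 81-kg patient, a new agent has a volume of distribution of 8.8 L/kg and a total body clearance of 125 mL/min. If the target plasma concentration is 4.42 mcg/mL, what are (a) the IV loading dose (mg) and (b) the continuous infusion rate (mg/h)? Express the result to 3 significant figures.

Total Vd = 8.8 × 81 = 712.8 L
LD = Vd · C_target = 712.8 × 4.42 = 3151 mg
CL = 125 mL/min = 125 × 0.06 = 7.500 L/h
Infusion rate = 7.500 L/h × 4.42 mg/L = 33.15 mg/h

(a) 3150 mg; (b) 33.2 mg/h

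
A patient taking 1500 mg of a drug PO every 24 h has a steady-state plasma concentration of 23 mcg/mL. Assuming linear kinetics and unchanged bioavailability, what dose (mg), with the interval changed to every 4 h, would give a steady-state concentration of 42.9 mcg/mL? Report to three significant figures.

466 mg

For first-order elimination, Css ∝ F·D/(CL·τ); F and CL are unchanged, so Css ∝ D/τ.
D₂ = D₁ × (Css,target / Css,current) × (τ₂/τ₁) = 1500 × (42.9/23) × (4/24) = 466.3 mg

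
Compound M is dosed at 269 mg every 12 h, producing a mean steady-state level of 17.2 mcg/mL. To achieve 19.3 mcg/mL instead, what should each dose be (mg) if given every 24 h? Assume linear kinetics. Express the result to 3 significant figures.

For first-order elimination, Css ∝ F·D/(CL·τ); F and CL are unchanged, so Css ∝ D/τ.
D₂ = D₁ × (Css,target / Css,current) × (τ₂/τ₁) = 269 × (19.3/17.2) × (24/12) = 603.7 mg

604 mg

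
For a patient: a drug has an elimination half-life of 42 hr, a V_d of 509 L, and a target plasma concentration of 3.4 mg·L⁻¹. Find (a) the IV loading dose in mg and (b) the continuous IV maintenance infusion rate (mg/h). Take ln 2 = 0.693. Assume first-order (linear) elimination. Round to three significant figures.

LD = Vd × C = 509.0 × 3.4 = 1731 mg
CL = 0.693 × Vd / t½ = 0.693 × 509.0 / 42 = 8.399 L/h
Infusion rate = CL × Css = 8.399 × 3.4 = 28.56 mg/h

(a) 1730 mg; (b) 28.6 mg/h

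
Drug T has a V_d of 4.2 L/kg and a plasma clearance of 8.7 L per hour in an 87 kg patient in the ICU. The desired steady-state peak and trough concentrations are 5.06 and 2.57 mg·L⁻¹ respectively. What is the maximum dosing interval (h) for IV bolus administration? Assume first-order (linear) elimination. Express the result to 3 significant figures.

Vd(total) = 87 kg × 4.2 L/kg = 365.4 L
k = CL / Vd = 8.700 / 365.4 = 0.02381 h⁻¹
Between IV bolus doses, concentration decays as C = C₀·e^(−kτ), so C_peak/C_trough = e^(kτ).
τ_max = ln(C_peak/C_trough) / k = ln(5.06/2.57) / 0.02381 = 0.6775 / 0.02381 = 28.45 h

28.5 h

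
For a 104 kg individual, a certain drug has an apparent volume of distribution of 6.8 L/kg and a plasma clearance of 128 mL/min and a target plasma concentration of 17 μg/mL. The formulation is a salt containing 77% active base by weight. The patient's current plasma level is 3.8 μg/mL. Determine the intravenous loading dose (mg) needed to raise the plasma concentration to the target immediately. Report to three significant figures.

Vd = 6.8 L/kg × 104 kg = 707.2 L
LD is governed by Vd — clearance does not enter the loading-dose calculation.
Concentration deficit ΔC = 17 − 3.8 = 13.20 mg/L
LD = Vd × ΔC / S = 707.2 × 13.20 / 0.77 = 12120 mg

12100 mg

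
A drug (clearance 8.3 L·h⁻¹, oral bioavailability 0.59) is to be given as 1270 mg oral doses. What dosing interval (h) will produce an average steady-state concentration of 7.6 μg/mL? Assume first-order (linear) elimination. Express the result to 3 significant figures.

F·D/τ = CL·Css → τ = F·D / (CL·Css).
τ = 0.59 × 1270 / (8.3 × 7.6) = 11.88 h

11.9 h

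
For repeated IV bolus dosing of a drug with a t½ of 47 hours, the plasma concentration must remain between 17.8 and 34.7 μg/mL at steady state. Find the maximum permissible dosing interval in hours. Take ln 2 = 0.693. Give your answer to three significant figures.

45.3 h

k = 0.693 / t½ = 0.693 / 47 = 0.01474 h⁻¹
Between IV bolus doses, concentration decays as C = C₀·e^(−kτ), so C_peak/C_trough = e^(kτ).
τ_max = ln(C_peak/C_trough) / k = ln(34.7/17.8) / 0.01474 = 0.6675 / 0.01474 = 45.28 h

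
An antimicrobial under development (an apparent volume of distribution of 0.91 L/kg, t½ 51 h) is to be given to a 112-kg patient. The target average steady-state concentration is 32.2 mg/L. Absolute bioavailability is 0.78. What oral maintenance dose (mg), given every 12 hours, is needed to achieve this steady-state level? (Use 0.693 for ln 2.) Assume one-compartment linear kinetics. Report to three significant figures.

686 mg

Vd = 0.91 L/kg × 112 kg = 101.9 L
CL = 0.693 × Vd / t½ = 0.693 × 101.9 / 51 = 1.385 L/h
D = CL × Css × τ / F = 1.385 × 32.2 × 12 / 0.78 = 686.1 mg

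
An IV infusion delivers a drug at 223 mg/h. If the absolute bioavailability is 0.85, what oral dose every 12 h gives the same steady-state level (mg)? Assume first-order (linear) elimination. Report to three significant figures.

3150 mg

To maintain the same Css, the systemic dosing rate must be unchanged: F·D/τ = infusion rate.
D = rate × τ / F = 223 × 12 / 0.85 = 3148 mg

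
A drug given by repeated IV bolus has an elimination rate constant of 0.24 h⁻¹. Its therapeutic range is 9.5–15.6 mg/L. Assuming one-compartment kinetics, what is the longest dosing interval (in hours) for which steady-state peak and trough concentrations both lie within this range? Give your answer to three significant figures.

2.07 h

Between IV bolus doses, concentration decays as C = C₀·e^(−kτ), so C_peak/C_trough = e^(kτ).
τ_max = ln(C_peak/C_trough) / k = ln(15.6/9.5) / 0.2400 = 0.4960 / 0.2400 = 2.067 h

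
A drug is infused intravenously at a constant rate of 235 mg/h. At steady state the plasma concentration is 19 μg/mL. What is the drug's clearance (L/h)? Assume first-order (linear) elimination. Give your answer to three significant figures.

At steady state, infusion rate = CL × Css, so CL = rate / Css.
CL = 235 / 19 = 12.37 L/h

12.4 L/h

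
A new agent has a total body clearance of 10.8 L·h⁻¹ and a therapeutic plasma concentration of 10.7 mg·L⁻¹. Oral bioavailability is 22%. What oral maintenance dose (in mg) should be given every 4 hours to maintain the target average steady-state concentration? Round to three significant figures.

2100 mg

D = CL × Css × τ / F = 10.80 × 10.7 × 4 / 0.22 = 2101 mg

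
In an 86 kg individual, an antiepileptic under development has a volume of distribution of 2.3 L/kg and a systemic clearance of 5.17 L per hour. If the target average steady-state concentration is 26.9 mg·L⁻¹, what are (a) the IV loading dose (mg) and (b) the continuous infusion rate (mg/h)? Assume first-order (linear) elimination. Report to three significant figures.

Total Vd = 2.3 × 86 = 197.8 L
LD = Vd · C_target = 197.8 × 26.9 = 5321 mg
Maintenance infusion rate = CL × Css = 5.170 × 26.9 = 139.1 mg/h

(a) 5320 mg; (b) 139 mg/h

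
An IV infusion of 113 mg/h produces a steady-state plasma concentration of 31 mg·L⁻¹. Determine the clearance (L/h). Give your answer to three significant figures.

At steady state, infusion rate = CL × Css, so CL = rate / Css.
CL = 113 / 31 = 3.645 L/h

3.65 L/h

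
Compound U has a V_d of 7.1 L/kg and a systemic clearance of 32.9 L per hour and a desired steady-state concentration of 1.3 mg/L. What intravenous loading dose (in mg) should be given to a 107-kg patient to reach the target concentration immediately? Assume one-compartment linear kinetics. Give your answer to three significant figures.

988 mg

Vd = 7.1 L/kg × 107 kg = 759.7 L
The loading dose fills Vd to the target concentration; clearance is irrelevant here.
LD = Vd × C = 759.7 × 1.300 = 987.6 mg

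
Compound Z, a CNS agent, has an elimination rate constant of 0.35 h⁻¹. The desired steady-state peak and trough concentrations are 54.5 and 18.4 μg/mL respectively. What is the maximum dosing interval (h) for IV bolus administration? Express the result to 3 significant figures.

Between IV bolus doses, concentration decays as C = C₀·e^(−kτ), so C_peak/C_trough = e^(kτ).
τ_max = ln(C_peak/C_trough) / k = ln(54.5/18.4) / 0.3500 = 1.086 / 0.3500 = 3.103 h

3.10 h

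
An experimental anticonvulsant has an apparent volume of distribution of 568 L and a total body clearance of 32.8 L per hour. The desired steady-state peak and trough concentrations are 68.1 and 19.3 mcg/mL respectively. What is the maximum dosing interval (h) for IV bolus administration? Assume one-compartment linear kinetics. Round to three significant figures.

k = CL / Vd = 32.80 / 568.0 = 0.05775 h⁻¹
Between IV bolus doses, concentration decays as C = C₀·e^(−kτ), so C_peak/C_trough = e^(kτ).
τ_max = ln(C_peak/C_trough) / k = ln(68.1/19.3) / 0.05775 = 1.261 / 0.05775 = 21.84 h

21.8 h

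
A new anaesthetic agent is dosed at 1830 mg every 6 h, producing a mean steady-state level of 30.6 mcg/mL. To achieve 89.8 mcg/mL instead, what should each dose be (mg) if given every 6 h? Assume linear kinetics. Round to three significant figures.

With linear kinetics, Css is proportional to dose rate (D/τ) at fixed clearance.
D₂ = D₁ × (Css,target / Css,current) = 1830 × 89.8/30.6 = 5370 mg

5370 mg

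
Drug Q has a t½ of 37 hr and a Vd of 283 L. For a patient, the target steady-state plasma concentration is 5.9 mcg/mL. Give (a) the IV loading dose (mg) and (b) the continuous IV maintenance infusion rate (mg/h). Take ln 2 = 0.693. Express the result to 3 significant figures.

(a) 1670 mg; (b) 31.3 mg/h

LD = Vd × C = 283.0 × 5.9 = 1670 mg
CL = 0.693 × Vd / t½ = 0.693 × 283.0 / 37 = 5.301 L/h
Infusion rate = CL × Css = 5.301 × 5.9 = 31.28 mg/h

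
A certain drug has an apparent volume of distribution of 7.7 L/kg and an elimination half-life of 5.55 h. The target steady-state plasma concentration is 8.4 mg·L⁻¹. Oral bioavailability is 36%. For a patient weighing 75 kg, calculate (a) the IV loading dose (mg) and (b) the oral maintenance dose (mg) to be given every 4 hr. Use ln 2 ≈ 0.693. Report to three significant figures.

Total Vd = 7.7 × 75 = 577.5 L
LD = Vd × C = 577.5 × 8.4 = 4851 mg
CL = 0.693 × Vd / t½ = 0.693 × 577.5 / 5.55 = 72.11 L/h
D = CL × Css × τ / F = 72.11 × 8.4 × 4 / 0.36 = 6730 mg

(a) 4850 mg; (b) 6730 mg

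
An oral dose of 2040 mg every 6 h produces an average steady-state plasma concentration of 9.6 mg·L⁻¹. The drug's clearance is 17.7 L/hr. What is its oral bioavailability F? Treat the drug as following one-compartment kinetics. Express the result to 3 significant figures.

0.500

F·D/τ = CL·Css at steady state → F = CL·Css·τ / D.
F = 17.7 × 9.6 × 6 / 2040 = 0.500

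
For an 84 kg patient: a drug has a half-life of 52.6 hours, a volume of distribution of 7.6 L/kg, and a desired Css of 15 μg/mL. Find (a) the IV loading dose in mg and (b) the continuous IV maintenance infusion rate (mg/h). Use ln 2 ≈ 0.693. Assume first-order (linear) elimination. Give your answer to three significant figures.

(a) 9580 mg; (b) 126 mg/h

Vd(total) = 84 kg × 7.6 L/kg = 638.4 L
LD = Vd × C = 638.4 × 15 = 9576 mg
CL = 0.693 × Vd / t½ = 0.693 × 638.4 / 52.6 = 8.411 L/h
Infusion rate = CL × Css = 8.411 × 15 = 126.2 mg/h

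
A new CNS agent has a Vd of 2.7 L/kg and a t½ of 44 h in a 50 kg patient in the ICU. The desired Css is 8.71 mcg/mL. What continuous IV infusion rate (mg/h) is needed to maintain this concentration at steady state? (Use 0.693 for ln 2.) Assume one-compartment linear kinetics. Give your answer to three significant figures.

Vd = 2.7 L/kg × 50 kg = 135.0 L
k = 0.693/44 = 0.01575 h⁻¹, so CL = k·Vd = 0.01575 × 135.0 = 2.126 L/h
Infusion rate = CL × Css = 2.126 × 8.71 = 18.52 mg/h

18.5 mg/h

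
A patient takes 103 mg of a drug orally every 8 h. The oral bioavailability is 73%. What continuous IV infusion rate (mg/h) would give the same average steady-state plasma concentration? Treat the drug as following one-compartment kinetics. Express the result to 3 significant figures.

Equivalent systemic input: infusion rate = F·D/τ.
Rate = 0.73 × 103 / 8 = 9.399 mg/h

9.40 mg/h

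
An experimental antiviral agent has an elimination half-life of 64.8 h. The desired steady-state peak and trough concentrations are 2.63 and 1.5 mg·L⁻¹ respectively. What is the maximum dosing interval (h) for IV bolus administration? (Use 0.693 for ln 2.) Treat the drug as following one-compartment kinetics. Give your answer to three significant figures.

k = 0.693 / t½ = 0.693 / 64.8 = 0.01069 h⁻¹
Between IV bolus doses, concentration decays as C = C₀·e^(−kτ), so C_peak/C_trough = e^(kτ).
τ_max = ln(C_peak/C_trough) / k = ln(2.63/1.5) / 0.01069 = 0.5615 / 0.01069 = 52.53 h

52.5 h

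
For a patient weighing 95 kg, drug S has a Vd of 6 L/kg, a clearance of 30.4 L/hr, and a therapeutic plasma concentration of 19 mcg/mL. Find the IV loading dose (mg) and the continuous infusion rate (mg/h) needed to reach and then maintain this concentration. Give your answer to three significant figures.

Vd = 6 L/kg × 95 kg = 570.0 L
LD = Vd · C_target = 570.0 × 19 = 10830 mg
Maintenance: replace elimination → rate = CL × Css = 30.40 × 19 = 577.6 mg/h

(a) 10800 mg; (b) 578 mg/h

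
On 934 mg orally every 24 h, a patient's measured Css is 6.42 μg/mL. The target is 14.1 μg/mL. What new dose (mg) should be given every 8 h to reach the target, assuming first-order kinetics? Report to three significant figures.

For first-order elimination, Css ∝ F·D/(CL·τ); F and CL are unchanged, so Css ∝ D/τ.
D₂ = D₁ × (Css,target / Css,current) × (τ₂/τ₁) = 934 × (14.1/6.42) × (8/24) = 683.8 mg

684 mg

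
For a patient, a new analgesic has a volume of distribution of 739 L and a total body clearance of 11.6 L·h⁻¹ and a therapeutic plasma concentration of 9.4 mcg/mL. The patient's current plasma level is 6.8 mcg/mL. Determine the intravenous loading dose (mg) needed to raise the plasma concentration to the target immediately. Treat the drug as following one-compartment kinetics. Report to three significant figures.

1920 mg

Concentration deficit ΔC = 9.4 − 6.8 = 2.600 mg/L
LD = Vd × ΔC = 739.0 × 2.600 = 1921 mg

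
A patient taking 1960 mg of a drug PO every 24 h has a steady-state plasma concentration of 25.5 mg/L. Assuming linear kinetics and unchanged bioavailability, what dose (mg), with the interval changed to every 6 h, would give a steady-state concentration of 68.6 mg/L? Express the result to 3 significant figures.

With linear kinetics, Css is proportional to dose rate (D/τ) at fixed clearance.
D₂ = D₁ × (Css,target / Css,current) × (τ₂/τ₁) = 1960 × (68.6/25.5) × (6/24) = 1318 mg

1320 mg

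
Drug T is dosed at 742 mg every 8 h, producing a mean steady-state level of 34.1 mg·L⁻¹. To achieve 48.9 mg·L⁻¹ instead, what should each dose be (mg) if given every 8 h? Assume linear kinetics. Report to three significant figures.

1060 mg

For first-order elimination, Css ∝ F·D/(CL·τ); F and CL are unchanged, so Css ∝ D/τ.
D₂ = D₁ × (Css,target / Css,current) = 742 × 48.9/34.1 = 1064 mg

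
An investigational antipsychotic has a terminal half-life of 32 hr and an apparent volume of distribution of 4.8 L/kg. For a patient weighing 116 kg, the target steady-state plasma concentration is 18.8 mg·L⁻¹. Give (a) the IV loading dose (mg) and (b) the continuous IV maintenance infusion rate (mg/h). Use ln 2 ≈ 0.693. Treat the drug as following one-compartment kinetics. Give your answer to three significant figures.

(a) 10500 mg; (b) 227 mg/h

Total Vd = 4.8 × 116 = 556.8 L
LD = Vd × C = 556.8 × 18.8 = 10470 mg
CL = 0.693 × Vd / t½ = 0.693 × 556.8 / 32 = 12.06 L/h
Infusion rate = CL × Css = 12.06 × 18.8 = 226.7 mg/h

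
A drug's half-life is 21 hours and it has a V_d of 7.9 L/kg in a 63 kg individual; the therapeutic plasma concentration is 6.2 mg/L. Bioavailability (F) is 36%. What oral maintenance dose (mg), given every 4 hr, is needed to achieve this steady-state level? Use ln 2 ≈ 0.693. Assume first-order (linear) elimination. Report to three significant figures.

1130 mg

Vd = 7.9 L/kg × 63 kg = 497.7 L
CL = 0.693 × Vd / t½ = 0.693 × 497.7 / 21 = 16.42 L/h
D = CL × Css × τ / F = 16.42 × 6.2 × 4 / 0.36 = 1131 mg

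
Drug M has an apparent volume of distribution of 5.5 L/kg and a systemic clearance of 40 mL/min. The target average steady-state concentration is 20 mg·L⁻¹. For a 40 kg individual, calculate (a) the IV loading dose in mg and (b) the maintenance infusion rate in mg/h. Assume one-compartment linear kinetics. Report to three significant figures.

(a) 4400 mg; (b) 48.0 mg/h

Total Vd = 5.5 × 40 = 220.0 L
LD = Vd · C_target = 220.0 × 20 = 4400 mg
Convert clearance: 40 mL/min × 60 min/h ÷ 1000 mL/L = 2.400 L/h
Infusion rate = 2.400 L/h × 20 mg/L = 48.00 mg/h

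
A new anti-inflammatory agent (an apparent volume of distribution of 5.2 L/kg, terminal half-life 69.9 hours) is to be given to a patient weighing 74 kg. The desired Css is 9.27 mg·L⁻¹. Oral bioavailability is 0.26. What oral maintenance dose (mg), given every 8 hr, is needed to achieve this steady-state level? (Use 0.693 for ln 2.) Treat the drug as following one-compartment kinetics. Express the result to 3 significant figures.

1090 mg

Vd = 5.2 L/kg × 74 kg = 384.8 L
CL = 0.693 × Vd / t½ = 0.693 × 384.8 / 69.9 = 3.815 L/h
D = CL × Css × τ / F = 3.815 × 9.27 × 8 / 0.26 = 1088 mg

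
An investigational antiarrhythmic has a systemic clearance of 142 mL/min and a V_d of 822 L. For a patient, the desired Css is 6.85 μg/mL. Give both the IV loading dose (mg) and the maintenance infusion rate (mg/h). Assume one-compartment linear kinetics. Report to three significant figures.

(a) 5630 mg; (b) 58.4 mg/h

Loading dose = Vd × C = 822.0 × 6.85 = 5631 mg
CL = 142 mL/min × 60/1000 = 8.520 L/h
Infusion rate = 8.520 L/h × 6.85 mg/L = 58.36 mg/h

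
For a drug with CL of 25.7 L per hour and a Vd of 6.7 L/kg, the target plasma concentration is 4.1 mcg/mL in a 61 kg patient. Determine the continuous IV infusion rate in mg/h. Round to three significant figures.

105 mg/h

Maintenance depends on clearance, not Vd — rate in must match rate out.
Rate = CL × Css = 25.70 × 4.1 = 105.4 mg/h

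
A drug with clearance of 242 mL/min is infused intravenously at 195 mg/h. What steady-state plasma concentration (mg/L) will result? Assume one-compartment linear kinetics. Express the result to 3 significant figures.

13.4 mg/L

CL = 242 mL/min = 242 × 0.06 = 14.52 L/h
Css = rate / CL = 195 / 14.52 = 13.43 mg/L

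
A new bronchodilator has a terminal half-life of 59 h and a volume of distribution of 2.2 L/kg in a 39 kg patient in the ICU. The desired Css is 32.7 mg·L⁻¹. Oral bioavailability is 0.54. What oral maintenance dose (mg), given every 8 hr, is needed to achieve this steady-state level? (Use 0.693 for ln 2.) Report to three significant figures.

488 mg

Vd = 2.2 L/kg × 39 kg = 85.80 L
CL = 0.693 × Vd / t½ = 0.693 × 85.80 / 59 = 1.008 L/h
D = CL × Css × τ / F = 1.008 × 32.7 × 8 / 0.54 = 488.3 mg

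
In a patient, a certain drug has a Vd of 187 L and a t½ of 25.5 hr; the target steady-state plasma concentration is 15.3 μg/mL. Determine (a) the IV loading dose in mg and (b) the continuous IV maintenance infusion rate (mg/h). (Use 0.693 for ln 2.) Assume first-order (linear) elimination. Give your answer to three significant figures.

(a) 2860 mg; (b) 77.8 mg/h

LD = Vd × C = 187.0 × 15.3 = 2861 mg
CL = 0.693 × Vd / t½ = 0.693 × 187.0 / 25.5 = 5.082 L/h
Infusion rate = CL × Css = 5.082 × 15.3 = 77.75 mg/h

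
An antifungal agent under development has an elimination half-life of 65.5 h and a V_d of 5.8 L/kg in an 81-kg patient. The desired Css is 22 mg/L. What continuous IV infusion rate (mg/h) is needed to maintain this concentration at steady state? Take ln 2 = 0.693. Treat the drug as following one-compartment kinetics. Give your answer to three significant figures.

Vd = 5.8 L/kg × 81 kg = 469.8 L
CL = 0.693 × Vd / t½ = 0.693 × 469.8 / 65.5 = 4.971 L/h
Infusion rate = CL × Css = 4.971 × 22 = 109.4 mg/h

109 mg/h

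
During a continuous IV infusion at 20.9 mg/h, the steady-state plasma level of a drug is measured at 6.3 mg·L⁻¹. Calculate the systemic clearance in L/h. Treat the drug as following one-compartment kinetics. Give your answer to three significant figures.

3.32 L/h

At steady state, infusion rate = CL × Css, so CL = rate / Css.
CL = 20.9 / 6.3 = 3.317 L/h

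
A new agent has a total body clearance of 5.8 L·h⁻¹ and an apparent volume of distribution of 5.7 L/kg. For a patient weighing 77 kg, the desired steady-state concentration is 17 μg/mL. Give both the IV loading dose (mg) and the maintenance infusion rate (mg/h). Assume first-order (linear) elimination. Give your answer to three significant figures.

(a) 7460 mg; (b) 98.6 mg/h

Total Vd = 5.7 × 77 = 438.9 L
Loading dose = Vd × C = 438.9 × 17 = 7461 mg
Infusion rate = 5.800 L/h × 17 mg/L = 98.60 mg/h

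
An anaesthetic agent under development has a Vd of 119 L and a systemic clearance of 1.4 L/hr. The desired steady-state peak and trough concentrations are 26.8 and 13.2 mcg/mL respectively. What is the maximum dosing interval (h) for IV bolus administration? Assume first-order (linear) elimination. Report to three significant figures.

k = CL / Vd = 1.400 / 119.0 = 0.01176 h⁻¹
Between IV bolus doses, concentration decays as C = C₀·e^(−kτ), so C_peak/C_trough = e^(kτ).
τ_max = ln(C_peak/C_trough) / k = ln(26.8/13.2) / 0.01176 = 0.7082 / 0.01176 = 60.22 h

60.2 h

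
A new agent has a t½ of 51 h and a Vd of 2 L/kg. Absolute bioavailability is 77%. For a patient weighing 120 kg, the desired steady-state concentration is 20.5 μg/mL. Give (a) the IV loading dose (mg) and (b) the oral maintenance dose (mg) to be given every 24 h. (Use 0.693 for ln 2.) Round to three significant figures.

Vd(total) = 120 kg × 2 L/kg = 240.0 L
LD = Vd × C = 240.0 × 20.5 = 4920 mg
CL = 0.693 × Vd / t½ = 0.693 × 240.0 / 51 = 3.261 L/h
D = CL × Css × τ / F = 3.261 × 20.5 × 24 / 0.77 = 2084 mg

(a) 4920 mg; (b) 2080 mg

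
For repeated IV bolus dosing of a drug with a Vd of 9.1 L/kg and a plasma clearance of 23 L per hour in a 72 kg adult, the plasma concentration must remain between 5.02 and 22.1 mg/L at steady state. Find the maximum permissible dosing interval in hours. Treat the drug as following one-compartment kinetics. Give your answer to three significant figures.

42.2 h

Total Vd = 9.1 × 72 = 655.2 L
k = CL / Vd = 23.00 / 655.2 = 0.03510 h⁻¹
Between IV bolus doses, concentration decays as C = C₀·e^(−kτ), so C_peak/C_trough = e^(kτ).
τ_max = ln(C_peak/C_trough) / k = ln(22.1/5.02) / 0.03510 = 1.482 / 0.03510 = 42.22 h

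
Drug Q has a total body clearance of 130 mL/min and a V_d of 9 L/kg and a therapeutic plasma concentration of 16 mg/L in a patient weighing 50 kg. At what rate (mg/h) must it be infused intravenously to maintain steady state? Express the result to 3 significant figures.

Convert clearance: 130 mL/min × 60 min/h ÷ 1000 mL/L = 7.800 L/h
Maintenance depends on clearance, not Vd — rate in must match rate out.
R₀ = 7.800 × 16 = 124.8 mg/h

125 mg/h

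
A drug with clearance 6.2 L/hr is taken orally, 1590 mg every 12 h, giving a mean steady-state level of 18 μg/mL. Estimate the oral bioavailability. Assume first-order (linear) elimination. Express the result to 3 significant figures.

F·D/τ = CL·Css at steady state → F = CL·Css·τ / D.
F = 6.2 × 18 × 12 / 1590 = 0.842

0.842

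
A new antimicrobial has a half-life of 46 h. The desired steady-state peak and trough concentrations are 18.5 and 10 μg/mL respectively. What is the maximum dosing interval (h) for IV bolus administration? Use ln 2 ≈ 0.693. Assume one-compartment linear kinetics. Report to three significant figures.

40.8 h

k = 0.693 / t½ = 0.693 / 46 = 0.01507 h⁻¹
Between IV bolus doses, concentration decays as C = C₀·e^(−kτ), so C_peak/C_trough = e^(kτ).
τ_max = ln(C_peak/C_trough) / k = ln(18.5/10) / 0.01507 = 0.6152 / 0.01507 = 40.82 h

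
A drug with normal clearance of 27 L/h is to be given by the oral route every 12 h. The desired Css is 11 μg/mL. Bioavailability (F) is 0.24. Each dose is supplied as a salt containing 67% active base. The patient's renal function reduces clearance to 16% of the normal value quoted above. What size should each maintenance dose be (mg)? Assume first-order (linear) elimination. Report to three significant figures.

Patient clearance = 0.16 × 27.00 = 4.320 L/h
D = CL × Css × τ / F / S = 4.320 × 11 × 12 / 0.24 / 0.67 = 3546 mg

3550 mg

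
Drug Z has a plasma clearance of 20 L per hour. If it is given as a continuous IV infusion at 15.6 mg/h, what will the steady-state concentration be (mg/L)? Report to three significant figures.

Css = rate / CL = 15.6 / 20.00 = 0.7800 mg/L

0.780 mg/L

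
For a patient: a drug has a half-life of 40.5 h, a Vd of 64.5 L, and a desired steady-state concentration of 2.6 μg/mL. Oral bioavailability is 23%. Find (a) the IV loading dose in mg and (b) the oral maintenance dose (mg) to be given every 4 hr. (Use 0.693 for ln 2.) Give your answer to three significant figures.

LD = Vd × C = 64.50 × 2.6 = 167.7 mg
CL = 0.693 × Vd / t½ = 0.693 × 64.50 / 40.5 = 1.104 L/h
D = CL × Css × τ / F = 1.104 × 2.6 × 4 / 0.23 = 49.92 mg

(a) 168 mg; (b) 49.9 mg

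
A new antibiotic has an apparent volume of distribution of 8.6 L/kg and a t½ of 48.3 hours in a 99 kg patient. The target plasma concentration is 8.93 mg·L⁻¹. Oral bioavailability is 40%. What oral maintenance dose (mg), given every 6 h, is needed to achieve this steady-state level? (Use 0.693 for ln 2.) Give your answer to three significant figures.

1640 mg

Total Vd = 8.6 × 99 = 851.4 L
k = 0.693/48.3 = 0.01435 h⁻¹, so CL = k·Vd = 0.01435 × 851.4 = 12.22 L/h
D = CL × Css × τ / F = 12.22 × 8.93 × 6 / 0.4 = 1637 mg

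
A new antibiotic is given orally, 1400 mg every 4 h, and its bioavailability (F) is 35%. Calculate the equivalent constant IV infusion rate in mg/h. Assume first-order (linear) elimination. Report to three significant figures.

123 mg/h

Equivalent systemic input: infusion rate = F·D/τ.
Rate = 0.35 × 1400 / 4 = 122.5 mg/h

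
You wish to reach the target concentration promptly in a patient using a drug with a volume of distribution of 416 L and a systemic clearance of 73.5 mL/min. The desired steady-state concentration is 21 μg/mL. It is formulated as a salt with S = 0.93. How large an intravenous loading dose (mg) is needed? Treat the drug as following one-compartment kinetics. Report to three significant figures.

LD = Vd × C / S = 416.0 × 21.00 / 0.93 = 9394 mg

9390 mg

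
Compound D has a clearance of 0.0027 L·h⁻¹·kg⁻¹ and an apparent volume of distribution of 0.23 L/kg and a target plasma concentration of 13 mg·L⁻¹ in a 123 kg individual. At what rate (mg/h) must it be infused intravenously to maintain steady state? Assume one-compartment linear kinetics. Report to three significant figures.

4.32 mg/h

CL = 0.0027 L·h⁻¹·kg⁻¹ × 123 kg = 0.3321 L/h
Vd does not affect the maintenance rate; only clearance governs steady-state input.
Infusion rate = CL · Css = 0.3321 L/h × 13 mg/L = 4.317 mg/h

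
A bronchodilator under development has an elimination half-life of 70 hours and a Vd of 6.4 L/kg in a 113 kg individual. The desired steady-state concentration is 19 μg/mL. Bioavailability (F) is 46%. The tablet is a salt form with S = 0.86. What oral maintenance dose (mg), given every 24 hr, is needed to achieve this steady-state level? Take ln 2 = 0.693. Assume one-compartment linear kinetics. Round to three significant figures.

8250 mg

Total Vd = 6.4 × 113 = 723.2 L
CL = 0.693 × Vd / t½ = 0.693 × 723.2 / 70 = 7.160 L/h
D = CL × Css × τ / F / S = 7.160 × 19 × 24 / 0.46 / 0.86 = 8253 mg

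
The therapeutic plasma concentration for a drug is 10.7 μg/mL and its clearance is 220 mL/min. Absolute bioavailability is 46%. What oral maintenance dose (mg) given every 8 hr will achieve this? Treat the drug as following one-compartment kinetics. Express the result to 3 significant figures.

2460 mg

CL = 220 mL/min × 60/1000 = 13.20 L/h
D = CL × Css × τ / F = 13.20 × 10.7 × 8 / 0.46 = 2456 mg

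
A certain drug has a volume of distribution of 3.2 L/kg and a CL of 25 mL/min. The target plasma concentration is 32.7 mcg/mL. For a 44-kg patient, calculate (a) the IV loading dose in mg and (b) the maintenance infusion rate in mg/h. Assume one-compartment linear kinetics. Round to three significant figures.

Vd(total) = 44 kg × 3.2 L/kg = 140.8 L
Loading dose = Vd × C = 140.8 × 32.7 = 4604 mg
CL = 25 mL/min = 25 × 0.06 = 1.500 L/h
Infusion rate = 1.500 L/h × 32.7 mg/L = 49.05 mg/h

(a) 4600 mg; (b) 49.1 mg/h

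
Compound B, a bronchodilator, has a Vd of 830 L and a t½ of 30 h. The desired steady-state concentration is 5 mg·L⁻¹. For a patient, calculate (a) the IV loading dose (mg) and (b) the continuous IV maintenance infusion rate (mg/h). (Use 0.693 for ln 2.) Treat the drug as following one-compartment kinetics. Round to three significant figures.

LD = Vd × C = 830.0 × 5 = 4150 mg
CL = 0.693 × Vd / t½ = 0.693 × 830.0 / 30 = 19.17 L/h
Infusion rate = CL × Css = 19.17 × 5 = 95.85 mg/h

(a) 4150 mg; (b) 95.9 mg/h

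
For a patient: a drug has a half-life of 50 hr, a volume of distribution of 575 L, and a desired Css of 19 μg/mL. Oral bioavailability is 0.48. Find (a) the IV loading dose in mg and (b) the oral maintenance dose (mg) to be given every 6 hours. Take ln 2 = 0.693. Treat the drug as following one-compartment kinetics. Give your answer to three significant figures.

(a) 10900 mg; (b) 1890 mg

LD = Vd × C = 575.0 × 19 = 10930 mg
CL = 0.693 × Vd / t½ = 0.693 × 575.0 / 50 = 7.970 L/h
D = CL × Css × τ / F = 7.970 × 19 × 6 / 0.48 = 1893 mg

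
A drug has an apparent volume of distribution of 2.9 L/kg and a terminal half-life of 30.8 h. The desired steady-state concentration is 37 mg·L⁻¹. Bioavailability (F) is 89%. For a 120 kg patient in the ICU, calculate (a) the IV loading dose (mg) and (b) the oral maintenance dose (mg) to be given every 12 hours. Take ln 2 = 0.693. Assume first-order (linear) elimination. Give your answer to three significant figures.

Total Vd = 2.9 × 120 = 348.0 L
LD = Vd × C = 348.0 × 37 = 12880 mg
CL = 0.693 × Vd / t½ = 0.693 × 348.0 / 30.8 = 7.830 L/h
D = CL × Css × τ / F = 7.830 × 37 × 12 / 0.89 = 3906 mg

(a) 12900 mg; (b) 3910 mg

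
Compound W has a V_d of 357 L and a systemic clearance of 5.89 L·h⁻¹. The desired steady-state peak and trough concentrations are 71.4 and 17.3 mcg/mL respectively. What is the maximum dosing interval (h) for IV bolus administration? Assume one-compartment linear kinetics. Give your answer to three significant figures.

85.9 h

k = CL / Vd = 5.890 / 357.0 = 0.01650 h⁻¹
Between IV bolus doses, concentration decays as C = C₀·e^(−kτ), so C_peak/C_trough = e^(kτ).
τ_max = ln(C_peak/C_trough) / k = ln(71.4/17.3) / 0.01650 = 1.418 / 0.01650 = 85.94 h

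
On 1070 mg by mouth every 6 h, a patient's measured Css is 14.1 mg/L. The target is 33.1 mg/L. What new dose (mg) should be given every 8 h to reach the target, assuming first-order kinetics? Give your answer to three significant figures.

For first-order elimination, Css ∝ F·D/(CL·τ); F and CL are unchanged, so Css ∝ D/τ.
D₂ = D₁ × (Css,target / Css,current) × (τ₂/τ₁) = 1070 × (33.1/14.1) × (8/6) = 3349 mg

3350 mg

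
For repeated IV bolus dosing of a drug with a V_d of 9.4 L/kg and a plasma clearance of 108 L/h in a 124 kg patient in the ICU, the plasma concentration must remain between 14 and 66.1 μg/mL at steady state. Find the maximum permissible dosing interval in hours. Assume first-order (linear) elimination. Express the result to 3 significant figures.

16.8 h

Vd = 9.4 L/kg × 124 kg = 1166 L
k = CL / Vd = 108.0 / 1166 = 0.09262 h⁻¹
Between IV bolus doses, concentration decays as C = C₀·e^(−kτ), so C_peak/C_trough = e^(kτ).
τ_max = ln(C_peak/C_trough) / k = ln(66.1/14) / 0.09262 = 1.552 / 0.09262 = 16.76 h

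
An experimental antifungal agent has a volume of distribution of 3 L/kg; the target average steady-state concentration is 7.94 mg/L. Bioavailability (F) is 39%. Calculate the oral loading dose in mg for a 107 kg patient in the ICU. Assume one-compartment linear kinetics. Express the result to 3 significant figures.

6540 mg

Vd = 3 L/kg × 107 kg = 321.0 L
LD = Vd × C / F = 321.0 × 7.940 / 0.39 = 6535 mg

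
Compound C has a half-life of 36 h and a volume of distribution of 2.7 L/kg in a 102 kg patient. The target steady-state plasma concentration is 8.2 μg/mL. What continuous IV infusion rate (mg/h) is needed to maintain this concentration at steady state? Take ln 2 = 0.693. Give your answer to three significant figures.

Vd(total) = 102 kg × 2.7 L/kg = 275.4 L
CL = ln 2 · Vd / t½ = 0.693 × 275.4 / 36 = 5.301 L/h
Infusion rate = CL × Css = 5.301 × 8.2 = 43.47 mg/h

43.5 mg/h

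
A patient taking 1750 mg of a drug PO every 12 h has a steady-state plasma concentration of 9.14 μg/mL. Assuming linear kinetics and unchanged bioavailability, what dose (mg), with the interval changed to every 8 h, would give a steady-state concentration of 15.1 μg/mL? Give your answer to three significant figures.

1930 mg

For first-order elimination, Css ∝ F·D/(CL·τ); F and CL are unchanged, so Css ∝ D/τ.
D₂ = D₁ × (Css,target / Css,current) × (τ₂/τ₁) = 1750 × (15.1/9.14) × (8/12) = 1927 mg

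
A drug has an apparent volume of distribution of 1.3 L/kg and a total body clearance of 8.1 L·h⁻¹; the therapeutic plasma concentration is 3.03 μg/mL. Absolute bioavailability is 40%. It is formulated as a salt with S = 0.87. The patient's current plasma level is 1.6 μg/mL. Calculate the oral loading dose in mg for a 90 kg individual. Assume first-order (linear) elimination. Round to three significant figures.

481 mg

Vd = 1.3 L/kg × 90 kg = 117.0 L
The loading dose fills Vd to the target concentration; clearance is irrelevant here.
Concentration deficit ΔC = 3.03 − 1.6 = 1.430 mg/L
LD = Vd × ΔC / F / S = 117.0 × 1.430 / 0.4 / 0.87 = 480.8 mg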